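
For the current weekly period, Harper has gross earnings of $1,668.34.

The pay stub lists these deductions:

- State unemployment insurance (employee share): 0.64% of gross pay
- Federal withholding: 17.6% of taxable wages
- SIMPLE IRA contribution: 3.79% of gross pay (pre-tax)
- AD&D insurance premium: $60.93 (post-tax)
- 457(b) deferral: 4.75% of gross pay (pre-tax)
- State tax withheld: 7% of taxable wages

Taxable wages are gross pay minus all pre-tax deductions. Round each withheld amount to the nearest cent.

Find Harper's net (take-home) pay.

$1,078.89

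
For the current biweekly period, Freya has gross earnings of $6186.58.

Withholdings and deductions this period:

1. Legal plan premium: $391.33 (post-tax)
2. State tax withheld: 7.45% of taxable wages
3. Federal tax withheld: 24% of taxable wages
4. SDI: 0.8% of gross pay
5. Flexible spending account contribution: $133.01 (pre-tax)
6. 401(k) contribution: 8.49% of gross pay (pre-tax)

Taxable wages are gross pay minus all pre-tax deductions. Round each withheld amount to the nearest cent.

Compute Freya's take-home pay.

Flexible spending account contribution: $133.01
401(k) contribution: $6186.58 × 0.0849 = $525.24
Pre-tax total = $133.01 + $525.24 = $658.25
Taxable wages = $6186.58 − $658.25 = $5528.33
State tax withheld: $5528.33 × 0.0745 = $411.86
Federal tax withheld: $5528.33 × 0.24 = $1326.80
SDI: $6186.58 × 0.008 = $49.49
Legal plan premium: $391.33
Total deductions = $133.01 + $525.24 + $411.86 + $1326.80 + $49.49 + $391.33 = $2837.73
Net pay = $6186.58 − $2837.73 = $3348.85

$3348.85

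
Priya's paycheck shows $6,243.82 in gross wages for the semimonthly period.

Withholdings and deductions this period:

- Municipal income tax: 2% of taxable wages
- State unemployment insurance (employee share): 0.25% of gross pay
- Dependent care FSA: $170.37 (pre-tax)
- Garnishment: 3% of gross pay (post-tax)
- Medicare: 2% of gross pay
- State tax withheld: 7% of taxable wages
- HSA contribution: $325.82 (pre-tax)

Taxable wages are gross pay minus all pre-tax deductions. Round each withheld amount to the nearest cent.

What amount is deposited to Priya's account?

$4,902.55

HSA contribution: $325.82
Dependent care FSA: $170.37
Pre-tax total = $325.82 + $170.37 = $496.19
Taxable wages = $6,243.82 − $496.19 = $5,747.63
State tax withheld: $5,747.63 × 0.07 = $402.33
Municipal income tax: $5,747.63 × 0.02 = $114.95
Medicare: $6,243.82 × 0.02 = $124.88
State unemployment insurance (employee share): $6,243.82 × 0.0025 = $15.61
Garnishment: $6,243.82 × 0.03 = $187.31
Total deductions = $325.82 + $170.37 + $402.33 + $114.95 + $124.88 + $15.61 + $187.31 = $1,341.27
Net pay = $6,243.82 − $1,341.27 = $4,902.55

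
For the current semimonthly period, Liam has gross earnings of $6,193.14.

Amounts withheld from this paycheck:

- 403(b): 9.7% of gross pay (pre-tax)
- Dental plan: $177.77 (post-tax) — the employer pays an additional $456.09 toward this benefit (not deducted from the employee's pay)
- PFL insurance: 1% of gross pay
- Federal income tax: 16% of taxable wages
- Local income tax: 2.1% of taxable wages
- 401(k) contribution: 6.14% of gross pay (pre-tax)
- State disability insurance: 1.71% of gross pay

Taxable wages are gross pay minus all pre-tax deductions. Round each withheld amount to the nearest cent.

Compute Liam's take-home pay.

401(k) contribution: $6,193.14 × 0.0614 = $380.26
403(b): $6,193.14 × 0.097 = $600.73
Pre-tax total = $380.26 + $600.73 = $980.99
Taxable wages = $6,193.14 − $980.99 = $5,212.15
Local income tax: $5,212.15 × 0.021 = $109.46
Federal income tax: $5,212.15 × 0.16 = $833.94
State disability insurance: $6,193.14 × 0.0171 = $105.90
PFL insurance: $6,193.14 × 0.01 = $61.93
Dental plan: $177.77
(Employer's $456.09 toward dental plan is not withheld from the employee.)
Total deductions = $380.26 + $600.73 + $109.46 + $833.94 + $105.90 + $61.93 + $177.77 = $2,269.99
Net pay = $6,193.14 − $2,269.99 = $3,923.15

$3,923.15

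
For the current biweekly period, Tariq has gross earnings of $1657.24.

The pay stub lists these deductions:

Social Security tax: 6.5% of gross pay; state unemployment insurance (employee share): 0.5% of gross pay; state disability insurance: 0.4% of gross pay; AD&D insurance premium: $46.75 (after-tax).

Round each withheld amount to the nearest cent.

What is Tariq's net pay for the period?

$1487.85

State disability insurance: $1657.24 × 0.004 = $6.63
State unemployment insurance (employee share): $1657.24 × 0.005 = $8.29
Social Security tax: $1657.24 × 0.065 = $107.72
AD&D insurance premium: $46.75
Total deductions = $6.63 + $8.29 + $107.72 + $46.75 = $169.39
Net pay = $1657.24 − $169.39 = $1487.85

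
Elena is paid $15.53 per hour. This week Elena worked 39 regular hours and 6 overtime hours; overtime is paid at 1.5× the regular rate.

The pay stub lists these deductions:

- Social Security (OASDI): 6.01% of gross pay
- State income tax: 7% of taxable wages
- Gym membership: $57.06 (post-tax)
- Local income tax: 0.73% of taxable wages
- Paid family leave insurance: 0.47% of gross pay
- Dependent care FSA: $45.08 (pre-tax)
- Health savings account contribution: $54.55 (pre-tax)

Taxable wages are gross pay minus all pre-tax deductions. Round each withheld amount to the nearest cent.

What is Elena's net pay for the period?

Regular pay: 39 × $15.53 = $605.67
Overtime pay: 6 × $15.53 × 1.5 = $139.77
Gross pay = $605.67 + $139.77 = $745.44
Dependent care FSA: $45.08
Health savings account contribution: $54.55
Pre-tax total = $45.08 + $54.55 = $99.63
Taxable wages = $745.44 − $99.63 = $645.81
State income tax: $645.81 × 0.07 = $45.21
Local income tax: $645.81 × 0.0073 = $4.71
Paid family leave insurance: $745.44 × 0.0047 = $3.50
Social Security (OASDI): $745.44 × 0.0601 = $44.80
Gym membership: $57.06
Total deductions = $45.08 + $54.55 + $45.21 + $4.71 + $3.50 + $44.80 + $57.06 = $254.91
Net pay = $745.44 − $254.91 = $490.53

$490.53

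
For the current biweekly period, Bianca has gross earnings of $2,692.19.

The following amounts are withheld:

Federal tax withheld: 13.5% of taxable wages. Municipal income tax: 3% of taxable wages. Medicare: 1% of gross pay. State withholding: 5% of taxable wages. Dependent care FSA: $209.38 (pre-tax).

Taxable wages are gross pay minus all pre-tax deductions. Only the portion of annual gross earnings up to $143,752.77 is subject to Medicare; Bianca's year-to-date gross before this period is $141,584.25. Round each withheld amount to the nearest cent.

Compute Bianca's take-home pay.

Dependent care FSA: $209.38
Taxable wages = $2,692.19 − $209.38 = $2,482.81
State withholding: $2,482.81 × 0.05 = $124.14
Federal tax withheld: $2,482.81 × 0.135 = $335.18
Municipal income tax: $2,482.81 × 0.03 = $74.48
Medicare: only $143,752.77 − $141,584.25 = $2,168.52 of this check is subject → $2,168.52 × 0.01 = $21.69
Total deductions = $209.38 + $124.14 + $335.18 + $74.48 + $21.69 = $764.87
Net pay = $2,692.19 − $764.87 = $1,927.32

$1,927.32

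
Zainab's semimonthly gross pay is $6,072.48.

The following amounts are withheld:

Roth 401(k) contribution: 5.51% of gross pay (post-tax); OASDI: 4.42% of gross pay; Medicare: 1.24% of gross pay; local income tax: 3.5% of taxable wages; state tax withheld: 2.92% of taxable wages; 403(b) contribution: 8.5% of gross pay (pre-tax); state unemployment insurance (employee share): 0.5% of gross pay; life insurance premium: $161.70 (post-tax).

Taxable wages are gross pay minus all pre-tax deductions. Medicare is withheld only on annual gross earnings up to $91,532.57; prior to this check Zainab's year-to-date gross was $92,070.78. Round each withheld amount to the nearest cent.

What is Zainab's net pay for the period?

403(b) contribution: $6,072.48 × 0.085 = $516.16
Taxable wages = $6,072.48 − $516.16 = $5,556.32
State tax withheld: $5,556.32 × 0.0292 = $162.24
Local income tax: $5,556.32 × 0.035 = $194.47
Medicare: annual cap $91,532.57 already reached (YTD $92,070.78), so $0.00
OASDI: $6,072.48 × 0.0442 = $268.40
State unemployment insurance (employee share): $6,072.48 × 0.005 = $30.36
Life insurance premium: $161.70
Roth 401(k) contribution: $6,072.48 × 0.0551 = $334.59
Total deductions = $516.16 + $162.24 + $194.47 + $0.00 + $268.40 + $30.36 + $161.70 + $334.59 = $1,667.92
Net pay = $6,072.48 − $1,667.92 = $4,404.56

$4,404.56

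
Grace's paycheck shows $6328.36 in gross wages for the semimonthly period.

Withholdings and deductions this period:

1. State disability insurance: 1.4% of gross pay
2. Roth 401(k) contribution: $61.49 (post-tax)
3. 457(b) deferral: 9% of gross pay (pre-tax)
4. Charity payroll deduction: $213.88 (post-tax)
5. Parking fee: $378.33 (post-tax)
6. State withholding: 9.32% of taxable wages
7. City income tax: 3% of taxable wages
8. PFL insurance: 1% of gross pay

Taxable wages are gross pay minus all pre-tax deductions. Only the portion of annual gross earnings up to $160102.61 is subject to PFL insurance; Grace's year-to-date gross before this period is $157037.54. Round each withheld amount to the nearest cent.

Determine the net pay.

457(b) deferral: $6328.36 × 0.09 = $569.55
Taxable wages = $6328.36 − $569.55 = $5758.81
State withholding: $5758.81 × 0.0932 = $536.72
City income tax: $5758.81 × 0.03 = $172.76
State disability insurance: $6328.36 × 0.014 = $88.60
PFL insurance: only $160102.61 − $157037.54 = $3065.07 of this check is subject → $3065.07 × 0.01 = $30.65
Parking fee: $378.33
Charity payroll deduction: $213.88
Roth 401(k) contribution: $61.49
Total deductions = $569.55 + $536.72 + $172.76 + $88.60 + $30.65 + $378.33 + $213.88 + $61.49 = $2051.98
Net pay = $6328.36 − $2051.98 = $4276.38

$4276.38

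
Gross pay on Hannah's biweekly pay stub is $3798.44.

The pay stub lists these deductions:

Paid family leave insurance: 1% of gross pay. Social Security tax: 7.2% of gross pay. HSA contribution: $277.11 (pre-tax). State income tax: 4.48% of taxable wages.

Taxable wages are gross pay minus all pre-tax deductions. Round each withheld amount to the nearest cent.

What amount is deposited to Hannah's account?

HSA contribution: $277.11
Taxable wages = $3798.44 − $277.11 = $3521.33
State income tax: $3521.33 × 0.0448 = $157.76
Social Security tax: $3798.44 × 0.072 = $273.49
Paid family leave insurance: $3798.44 × 0.01 = $37.98
Total deductions = $277.11 + $157.76 + $273.49 + $37.98 = $746.34
Net pay = $3798.44 − $746.34 = $3052.10

$3052.10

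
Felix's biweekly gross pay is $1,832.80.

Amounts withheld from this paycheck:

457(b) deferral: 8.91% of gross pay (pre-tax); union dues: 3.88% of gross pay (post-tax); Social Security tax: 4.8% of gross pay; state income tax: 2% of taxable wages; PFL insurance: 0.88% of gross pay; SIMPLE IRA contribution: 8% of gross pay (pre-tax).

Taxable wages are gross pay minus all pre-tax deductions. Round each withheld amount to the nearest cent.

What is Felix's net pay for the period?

$1,317.21

457(b) deferral: $1,832.80 × 0.0891 = $163.30
SIMPLE IRA contribution: $1,832.80 × 0.08 = $146.62
Pre-tax total = $163.30 + $146.62 = $309.92
Taxable wages = $1,832.80 − $309.92 = $1,522.88
State income tax: $1,522.88 × 0.02 = $30.46
PFL insurance: $1,832.80 × 0.0088 = $16.13
Social Security tax: $1,832.80 × 0.048 = $87.97
Union dues: $1,832.80 × 0.0388 = $71.11
Total deductions = $163.30 + $146.62 + $30.46 + $16.13 + $87.97 + $71.11 = $515.59
Net pay = $1,832.80 − $515.59 = $1,317.21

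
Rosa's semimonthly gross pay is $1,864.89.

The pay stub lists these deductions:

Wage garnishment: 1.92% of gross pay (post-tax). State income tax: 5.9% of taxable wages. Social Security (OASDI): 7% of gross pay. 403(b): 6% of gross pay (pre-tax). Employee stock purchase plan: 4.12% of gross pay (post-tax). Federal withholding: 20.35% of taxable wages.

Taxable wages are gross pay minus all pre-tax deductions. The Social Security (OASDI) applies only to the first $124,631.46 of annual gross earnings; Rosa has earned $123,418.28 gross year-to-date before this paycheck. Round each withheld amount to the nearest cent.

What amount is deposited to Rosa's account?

403(b): $1,864.89 × 0.06 = $111.89
Taxable wages = $1,864.89 − $111.89 = $1,753.00
State income tax: $1,753.00 × 0.059 = $103.43
Federal withholding: $1,753.00 × 0.2035 = $356.74
Social Security (OASDI): only $124,631.46 − $123,418.28 = $1,213.18 of this check is subject → $1,213.18 × 0.07 = $84.92
Wage garnishment: $1,864.89 × 0.0192 = $35.81
Employee stock purchase plan: $1,864.89 × 0.0412 = $76.83
Total deductions = $111.89 + $103.43 + $356.74 + $84.92 + $35.81 + $76.83 = $769.62
Net pay = $1,864.89 − $769.62 = $1,095.27

$1,095.27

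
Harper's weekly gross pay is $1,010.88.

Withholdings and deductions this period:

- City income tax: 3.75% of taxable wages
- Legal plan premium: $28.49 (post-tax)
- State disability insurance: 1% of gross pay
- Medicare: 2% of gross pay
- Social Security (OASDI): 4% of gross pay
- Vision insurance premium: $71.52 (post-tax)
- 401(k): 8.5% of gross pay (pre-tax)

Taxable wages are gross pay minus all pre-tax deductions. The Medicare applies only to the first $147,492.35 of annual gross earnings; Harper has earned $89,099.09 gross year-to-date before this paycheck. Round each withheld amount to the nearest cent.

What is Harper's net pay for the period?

401(k): $1,010.88 × 0.085 = $85.92
Taxable wages = $1,010.88 − $85.92 = $924.96
City income tax: $924.96 × 0.0375 = $34.69
State disability insurance: $1,010.88 × 0.01 = $10.11
Social Security (OASDI): $1,010.88 × 0.04 = $40.44
Medicare: cap not yet reached, full $1,010.88 is subject → $1,010.88 × 0.02 = $20.22
Vision insurance premium: $71.52
Legal plan premium: $28.49
Total deductions = $85.92 + $34.69 + $10.11 + $40.44 + $20.22 + $71.52 + $28.49 = $291.39
Net pay = $1,010.88 − $291.39 = $719.49

$719.49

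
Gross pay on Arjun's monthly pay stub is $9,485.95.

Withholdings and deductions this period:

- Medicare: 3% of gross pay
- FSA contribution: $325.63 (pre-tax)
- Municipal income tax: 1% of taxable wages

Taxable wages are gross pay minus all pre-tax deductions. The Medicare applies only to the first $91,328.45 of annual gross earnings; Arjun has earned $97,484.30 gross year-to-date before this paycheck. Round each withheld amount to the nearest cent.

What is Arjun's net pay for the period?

FSA contribution: $325.63
Taxable wages = $9,485.95 − $325.63 = $9,160.32
Municipal income tax: $9,160.32 × 0.01 = $91.60
Medicare: annual cap $91,328.45 already reached (YTD $97,484.30), so $0.00
Total deductions = $325.63 + $91.60 + $0.00 = $417.23
Net pay = $9,485.95 − $417.23 = $9,068.72

$9,068.72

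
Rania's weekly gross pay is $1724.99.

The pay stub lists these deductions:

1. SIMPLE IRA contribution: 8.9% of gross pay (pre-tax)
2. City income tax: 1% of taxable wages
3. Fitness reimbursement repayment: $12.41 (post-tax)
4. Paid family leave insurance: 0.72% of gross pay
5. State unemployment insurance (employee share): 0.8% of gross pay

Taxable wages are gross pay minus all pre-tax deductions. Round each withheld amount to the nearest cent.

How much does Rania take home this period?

$1517.13

SIMPLE IRA contribution: $1724.99 × 0.089 = $153.52
Taxable wages = $1724.99 − $153.52 = $1571.47
City income tax: $1571.47 × 0.01 = $15.71
Paid family leave insurance: $1724.99 × 0.0072 = $12.42
State unemployment insurance (employee share): $1724.99 × 0.008 = $13.80
Fitness reimbursement repayment: $12.41
Total deductions = $153.52 + $15.71 + $12.42 + $13.80 + $12.41 = $207.86
Net pay = $1724.99 − $207.86 = $1517.13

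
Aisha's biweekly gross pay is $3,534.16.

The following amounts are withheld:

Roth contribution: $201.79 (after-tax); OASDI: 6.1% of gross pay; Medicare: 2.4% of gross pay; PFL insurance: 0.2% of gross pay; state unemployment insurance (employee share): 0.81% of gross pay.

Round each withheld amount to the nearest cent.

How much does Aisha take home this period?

$2,996.27

Medicare: $3,534.16 × 0.024 = $84.82
PFL insurance: $3,534.16 × 0.002 = $7.07
OASDI: $3,534.16 × 0.061 = $215.58
State unemployment insurance (employee share): $3,534.16 × 0.0081 = $28.63
Roth contribution: $201.79
Total deductions = $84.82 + $7.07 + $215.58 + $28.63 + $201.79 = $537.89
Net pay = $3,534.16 − $537.89 = $2,996.27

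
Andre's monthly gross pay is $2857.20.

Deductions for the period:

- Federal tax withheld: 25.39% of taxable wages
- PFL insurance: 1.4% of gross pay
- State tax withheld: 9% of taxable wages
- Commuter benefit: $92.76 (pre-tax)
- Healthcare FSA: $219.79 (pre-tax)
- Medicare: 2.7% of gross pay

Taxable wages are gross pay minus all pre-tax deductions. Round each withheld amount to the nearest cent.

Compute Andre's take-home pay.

$1552.40

Commuter benefit: $92.76
Healthcare FSA: $219.79
Pre-tax total = $92.76 + $219.79 = $312.55
Taxable wages = $2857.20 − $312.55 = $2544.65
State tax withheld: $2544.65 × 0.09 = $229.02
Federal tax withheld: $2544.65 × 0.2539 = $646.09
Medicare: $2857.20 × 0.027 = $77.14
PFL insurance: $2857.20 × 0.014 = $40.00
Total deductions = $92.76 + $219.79 + $229.02 + $646.09 + $77.14 + $40.00 = $1304.80
Net pay = $2857.20 − $1304.80 = $1552.40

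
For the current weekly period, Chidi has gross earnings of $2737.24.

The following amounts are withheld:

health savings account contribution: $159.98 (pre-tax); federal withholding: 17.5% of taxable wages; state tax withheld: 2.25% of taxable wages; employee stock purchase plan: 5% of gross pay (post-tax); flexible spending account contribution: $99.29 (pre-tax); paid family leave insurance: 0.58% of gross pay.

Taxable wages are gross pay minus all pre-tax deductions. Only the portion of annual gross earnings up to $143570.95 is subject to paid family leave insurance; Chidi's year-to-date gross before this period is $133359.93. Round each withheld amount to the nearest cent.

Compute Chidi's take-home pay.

Flexible spending account contribution: $99.29
Health savings account contribution: $159.98
Pre-tax total = $99.29 + $159.98 = $259.27
Taxable wages = $2737.24 − $259.27 = $2477.97
Federal withholding: $2477.97 × 0.175 = $433.64
State tax withheld: $2477.97 × 0.0225 = $55.75
Paid family leave insurance: cap not yet reached, full $2737.24 is subject → $2737.24 × 0.0058 = $15.88
Employee stock purchase plan: $2737.24 × 0.05 = $136.86
Total deductions = $99.29 + $159.98 + $433.64 + $55.75 + $15.88 + $136.86 = $901.40
Net pay = $2737.24 − $901.40 = $1835.84

$1835.84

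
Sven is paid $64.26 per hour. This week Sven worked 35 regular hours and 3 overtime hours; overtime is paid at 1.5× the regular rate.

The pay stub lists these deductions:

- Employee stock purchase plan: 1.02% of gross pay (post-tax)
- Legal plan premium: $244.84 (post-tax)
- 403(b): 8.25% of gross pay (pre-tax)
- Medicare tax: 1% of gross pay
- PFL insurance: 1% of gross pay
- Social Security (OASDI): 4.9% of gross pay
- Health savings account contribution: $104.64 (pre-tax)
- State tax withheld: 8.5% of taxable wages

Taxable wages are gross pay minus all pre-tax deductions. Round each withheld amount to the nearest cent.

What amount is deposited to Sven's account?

$1,589.29

Regular pay: 35 × $64.26 = $2,249.10
Overtime pay: 3 × $64.26 × 1.5 = $289.17
Gross pay = $2,249.10 + $289.17 = $2,538.27
Health savings account contribution: $104.64
403(b): $2,538.27 × 0.0825 = $209.41
Pre-tax total = $104.64 + $209.41 = $314.05
Taxable wages = $2,538.27 − $314.05 = $2,224.22
State tax withheld: $2,224.22 × 0.085 = $189.06
PFL insurance: $2,538.27 × 0.01 = $25.38
Social Security (OASDI): $2,538.27 × 0.049 = $124.38
Medicare tax: $2,538.27 × 0.01 = $25.38
Legal plan premium: $244.84
Employee stock purchase plan: $2,538.27 × 0.0102 = $25.89
Total deductions = $104.64 + $209.41 + $189.06 + $25.38 + $124.38 + $25.38 + $244.84 + $25.89 = $948.98
Net pay = $2,538.27 − $948.98 = $1,589.29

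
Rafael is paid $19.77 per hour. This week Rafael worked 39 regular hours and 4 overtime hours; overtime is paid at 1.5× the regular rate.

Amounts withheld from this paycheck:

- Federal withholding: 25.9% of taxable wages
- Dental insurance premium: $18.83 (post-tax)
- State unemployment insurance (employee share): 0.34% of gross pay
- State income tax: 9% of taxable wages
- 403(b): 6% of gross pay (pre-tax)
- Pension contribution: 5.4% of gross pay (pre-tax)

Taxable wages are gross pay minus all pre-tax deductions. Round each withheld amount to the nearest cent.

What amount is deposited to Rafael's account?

$491.29

Regular pay: 39 × $19.77 = $771.03
Overtime pay: 4 × $19.77 × 1.5 = $118.62
Gross pay = $771.03 + $118.62 = $889.65
Pension contribution: $889.65 × 0.054 = $48.04
403(b): $889.65 × 0.06 = $53.38
Pre-tax total = $48.04 + $53.38 = $101.42
Taxable wages = $889.65 − $101.42 = $788.23
State income tax: $788.23 × 0.09 = $70.94
Federal withholding: $788.23 × 0.259 = $204.15
State unemployment insurance (employee share): $889.65 × 0.0034 = $3.02
Dental insurance premium: $18.83
Total deductions = $48.04 + $53.38 + $70.94 + $204.15 + $3.02 + $18.83 = $398.36
Net pay = $889.65 − $398.36 = $491.29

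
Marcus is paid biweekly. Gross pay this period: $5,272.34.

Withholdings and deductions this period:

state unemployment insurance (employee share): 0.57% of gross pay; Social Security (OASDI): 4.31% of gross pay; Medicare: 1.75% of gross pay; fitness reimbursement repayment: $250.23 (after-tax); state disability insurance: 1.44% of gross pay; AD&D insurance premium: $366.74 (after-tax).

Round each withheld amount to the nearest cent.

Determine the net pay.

$4,229.89

Medicare: $5,272.34 × 0.0175 = $92.27
State disability insurance: $5,272.34 × 0.0144 = $75.92
Social Security (OASDI): $5,272.34 × 0.0431 = $227.24
State unemployment insurance (employee share): $5,272.34 × 0.0057 = $30.05
Fitness reimbursement repayment: $250.23
AD&D insurance premium: $366.74
Total deductions = $92.27 + $75.92 + $227.24 + $30.05 + $250.23 + $366.74 = $1,042.45
Net pay = $5,272.34 − $1,042.45 = $4,229.89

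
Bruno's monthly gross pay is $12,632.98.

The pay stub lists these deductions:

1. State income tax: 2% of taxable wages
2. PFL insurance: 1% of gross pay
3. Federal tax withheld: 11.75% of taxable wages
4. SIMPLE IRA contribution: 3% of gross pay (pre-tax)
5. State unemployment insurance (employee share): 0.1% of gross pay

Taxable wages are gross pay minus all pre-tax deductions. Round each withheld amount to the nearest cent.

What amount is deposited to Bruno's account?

$10,430.11

SIMPLE IRA contribution: $12,632.98 × 0.03 = $378.99
Taxable wages = $12,632.98 − $378.99 = $12,253.99
Federal tax withheld: $12,253.99 × 0.1175 = $1,439.84
State income tax: $12,253.99 × 0.02 = $245.08
PFL insurance: $12,632.98 × 0.01 = $126.33
State unemployment insurance (employee share): $12,632.98 × 0.001 = $12.63
Total deductions = $378.99 + $1,439.84 + $245.08 + $126.33 + $12.63 = $2,202.87
Net pay = $12,632.98 − $2,202.87 = $10,430.11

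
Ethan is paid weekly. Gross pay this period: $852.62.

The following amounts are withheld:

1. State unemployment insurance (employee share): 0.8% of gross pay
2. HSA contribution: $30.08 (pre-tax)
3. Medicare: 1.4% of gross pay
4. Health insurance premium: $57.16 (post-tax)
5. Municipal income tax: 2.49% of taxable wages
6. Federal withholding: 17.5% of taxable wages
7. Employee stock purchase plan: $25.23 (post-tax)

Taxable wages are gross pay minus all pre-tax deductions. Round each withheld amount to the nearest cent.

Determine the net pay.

HSA contribution: $30.08
Taxable wages = $852.62 − $30.08 = $822.54
Federal withholding: $822.54 × 0.175 = $143.94
Municipal income tax: $822.54 × 0.0249 = $20.48
Medicare: $852.62 × 0.014 = $11.94
State unemployment insurance (employee share): $852.62 × 0.008 = $6.82
Health insurance premium: $57.16
Employee stock purchase plan: $25.23
Total deductions = $30.08 + $143.94 + $20.48 + $11.94 + $6.82 + $57.16 + $25.23 = $295.65
Net pay = $852.62 − $295.65 = $556.97

$556.97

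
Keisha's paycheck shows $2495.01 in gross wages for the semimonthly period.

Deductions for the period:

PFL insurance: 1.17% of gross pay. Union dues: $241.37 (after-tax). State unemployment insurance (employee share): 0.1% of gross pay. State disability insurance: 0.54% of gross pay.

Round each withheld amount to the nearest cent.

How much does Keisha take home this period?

PFL insurance: $2495.01 × 0.0117 = $29.19
State unemployment insurance (employee share): $2495.01 × 0.001 = $2.50
State disability insurance: $2495.01 × 0.0054 = $13.47
Union dues: $241.37
Total deductions = $29.19 + $2.50 + $13.47 + $241.37 = $286.53
Net pay = $2495.01 − $286.53 = $2208.48

$2208.48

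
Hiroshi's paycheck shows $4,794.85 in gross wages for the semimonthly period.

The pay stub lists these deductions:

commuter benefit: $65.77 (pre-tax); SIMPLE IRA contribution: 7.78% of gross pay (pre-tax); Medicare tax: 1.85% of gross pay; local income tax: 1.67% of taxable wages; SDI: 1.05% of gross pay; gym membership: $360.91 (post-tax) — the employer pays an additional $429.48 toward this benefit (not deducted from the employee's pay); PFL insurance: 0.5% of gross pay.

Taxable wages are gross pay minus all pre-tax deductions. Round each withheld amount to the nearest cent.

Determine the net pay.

$3,759.36

SIMPLE IRA contribution: $4,794.85 × 0.0778 = $373.04
Commuter benefit: $65.77
Pre-tax total = $373.04 + $65.77 = $438.81
Taxable wages = $4,794.85 − $438.81 = $4,356.04
Local income tax: $4,356.04 × 0.0167 = $72.75
Medicare tax: $4,794.85 × 0.0185 = $88.70
PFL insurance: $4,794.85 × 0.005 = $23.97
SDI: $4,794.85 × 0.0105 = $50.35
Gym membership: $360.91
(Employer's $429.48 toward gym membership is not withheld from the employee.)
Total deductions = $373.04 + $65.77 + $72.75 + $88.70 + $23.97 + $50.35 + $360.91 = $1,035.49
Net pay = $4,794.85 − $1,035.49 = $3,759.36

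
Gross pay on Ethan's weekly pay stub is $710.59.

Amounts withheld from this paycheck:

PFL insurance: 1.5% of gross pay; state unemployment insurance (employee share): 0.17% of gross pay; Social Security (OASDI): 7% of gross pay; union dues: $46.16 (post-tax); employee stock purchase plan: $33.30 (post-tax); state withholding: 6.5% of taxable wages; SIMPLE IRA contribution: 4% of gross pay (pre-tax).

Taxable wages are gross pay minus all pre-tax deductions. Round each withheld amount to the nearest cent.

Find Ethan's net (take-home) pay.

SIMPLE IRA contribution: $710.59 × 0.04 = $28.42
Taxable wages = $710.59 − $28.42 = $682.17
State withholding: $682.17 × 0.065 = $44.34
Social Security (OASDI): $710.59 × 0.07 = $49.74
PFL insurance: $710.59 × 0.015 = $10.66
State unemployment insurance (employee share): $710.59 × 0.0017 = $1.21
Employee stock purchase plan: $33.30
Union dues: $46.16
Total deductions = $28.42 + $44.34 + $49.74 + $10.66 + $1.21 + $33.30 + $46.16 = $213.83
Net pay = $710.59 − $213.83 = $496.76

$496.76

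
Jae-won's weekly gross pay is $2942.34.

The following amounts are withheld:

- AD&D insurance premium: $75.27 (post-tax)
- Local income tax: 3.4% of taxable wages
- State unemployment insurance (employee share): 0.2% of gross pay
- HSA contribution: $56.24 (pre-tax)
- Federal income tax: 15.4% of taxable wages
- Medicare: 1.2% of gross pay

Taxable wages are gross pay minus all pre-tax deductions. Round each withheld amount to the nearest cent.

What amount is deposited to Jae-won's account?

$2227.05

HSA contribution: $56.24
Taxable wages = $2942.34 − $56.24 = $2886.10
Federal income tax: $2886.10 × 0.154 = $444.46
Local income tax: $2886.10 × 0.034 = $98.13
Medicare: $2942.34 × 0.012 = $35.31
State unemployment insurance (employee share): $2942.34 × 0.002 = $5.88
AD&D insurance premium: $75.27
Total deductions = $56.24 + $444.46 + $98.13 + $35.31 + $5.88 + $75.27 = $715.29
Net pay = $2942.34 − $715.29 = $2227.05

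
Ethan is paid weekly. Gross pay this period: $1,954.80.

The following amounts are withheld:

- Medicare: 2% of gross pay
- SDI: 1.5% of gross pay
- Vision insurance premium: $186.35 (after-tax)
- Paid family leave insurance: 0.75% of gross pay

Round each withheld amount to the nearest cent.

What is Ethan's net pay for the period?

Paid family leave insurance: $1,954.80 × 0.0075 = $14.66
Medicare: $1,954.80 × 0.02 = $39.10
SDI: $1,954.80 × 0.015 = $29.32
Vision insurance premium: $186.35
Total deductions = $14.66 + $39.10 + $29.32 + $186.35 = $269.43
Net pay = $1,954.80 − $269.43 = $1,685.37

$1,685.37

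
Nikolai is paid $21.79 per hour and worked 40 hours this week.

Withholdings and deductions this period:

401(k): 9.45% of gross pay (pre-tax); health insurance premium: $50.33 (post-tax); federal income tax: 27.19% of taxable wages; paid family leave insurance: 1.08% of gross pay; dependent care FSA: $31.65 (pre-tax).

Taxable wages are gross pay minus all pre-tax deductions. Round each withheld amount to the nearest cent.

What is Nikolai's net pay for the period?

$491.85

Gross pay: 40 × $21.79 = $871.60
Dependent care FSA: $31.65
401(k): $871.60 × 0.0945 = $82.37
Pre-tax total = $31.65 + $82.37 = $114.02
Taxable wages = $871.60 − $114.02 = $757.58
Federal income tax: $757.58 × 0.2719 = $205.99
Paid family leave insurance: $871.60 × 0.0108 = $9.41
Health insurance premium: $50.33
Total deductions = $31.65 + $82.37 + $205.99 + $9.41 + $50.33 = $379.75
Net pay = $871.60 − $379.75 = $491.85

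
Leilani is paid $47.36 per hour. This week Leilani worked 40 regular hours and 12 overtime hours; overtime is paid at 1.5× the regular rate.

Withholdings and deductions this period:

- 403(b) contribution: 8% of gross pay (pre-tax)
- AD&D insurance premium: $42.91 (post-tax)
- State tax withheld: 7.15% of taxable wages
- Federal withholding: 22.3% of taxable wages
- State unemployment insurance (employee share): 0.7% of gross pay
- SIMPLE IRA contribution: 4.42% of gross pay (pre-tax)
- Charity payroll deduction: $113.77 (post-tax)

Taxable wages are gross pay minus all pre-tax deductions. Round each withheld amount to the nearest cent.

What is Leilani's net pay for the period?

Regular pay: 40 × $47.36 = $1,894.40
Overtime pay: 12 × $47.36 × 1.5 = $852.48
Gross pay = $1,894.40 + $852.48 = $2,746.88
403(b) contribution: $2,746.88 × 0.08 = $219.75
SIMPLE IRA contribution: $2,746.88 × 0.0442 = $121.41
Pre-tax total = $219.75 + $121.41 = $341.16
Taxable wages = $2,746.88 − $341.16 = $2,405.72
State tax withheld: $2,405.72 × 0.0715 = $172.01
Federal withholding: $2,405.72 × 0.223 = $536.48
State unemployment insurance (employee share): $2,746.88 × 0.007 = $19.23
Charity payroll deduction: $113.77
AD&D insurance premium: $42.91
Total deductions = $219.75 + $121.41 + $172.01 + $536.48 + $19.23 + $113.77 + $42.91 = $1,225.56
Net pay = $2,746.88 − $1,225.56 = $1,521.32

$1,521.32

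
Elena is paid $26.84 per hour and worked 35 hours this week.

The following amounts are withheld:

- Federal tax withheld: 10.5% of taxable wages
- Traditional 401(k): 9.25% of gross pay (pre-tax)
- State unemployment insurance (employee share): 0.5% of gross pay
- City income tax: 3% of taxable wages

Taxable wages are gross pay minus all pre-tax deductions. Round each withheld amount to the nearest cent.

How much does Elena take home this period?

Gross pay: 35 × $26.84 = $939.40
Traditional 401(k): $939.40 × 0.0925 = $86.89
Taxable wages = $939.40 − $86.89 = $852.51
City income tax: $852.51 × 0.03 = $25.58
Federal tax withheld: $852.51 × 0.105 = $89.51
State unemployment insurance (employee share): $939.40 × 0.005 = $4.70
Total deductions = $86.89 + $25.58 + $89.51 + $4.70 = $206.68
Net pay = $939.40 − $206.68 = $732.72

$732.72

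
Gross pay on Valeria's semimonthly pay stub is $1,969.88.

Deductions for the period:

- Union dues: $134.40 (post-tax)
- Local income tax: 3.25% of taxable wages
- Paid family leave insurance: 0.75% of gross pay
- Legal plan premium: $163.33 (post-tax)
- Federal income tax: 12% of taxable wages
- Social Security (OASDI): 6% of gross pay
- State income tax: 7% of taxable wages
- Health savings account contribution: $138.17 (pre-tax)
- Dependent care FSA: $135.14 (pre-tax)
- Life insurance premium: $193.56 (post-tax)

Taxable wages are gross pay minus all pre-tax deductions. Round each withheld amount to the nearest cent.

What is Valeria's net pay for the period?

$694.83

Health savings account contribution: $138.17
Dependent care FSA: $135.14
Pre-tax total = $138.17 + $135.14 = $273.31
Taxable wages = $1,969.88 − $273.31 = $1,696.57
Local income tax: $1,696.57 × 0.0325 = $55.14
Federal income tax: $1,696.57 × 0.12 = $203.59
State income tax: $1,696.57 × 0.07 = $118.76
Social Security (OASDI): $1,969.88 × 0.06 = $118.19
Paid family leave insurance: $1,969.88 × 0.0075 = $14.77
Union dues: $134.40
Life insurance premium: $193.56
Legal plan premium: $163.33
Total deductions = $138.17 + $135.14 + $55.14 + $203.59 + $118.76 + $118.19 + $14.77 + $134.40 + $193.56 + $163.33 = $1,275.05
Net pay = $1,969.88 − $1,275.05 = $694.83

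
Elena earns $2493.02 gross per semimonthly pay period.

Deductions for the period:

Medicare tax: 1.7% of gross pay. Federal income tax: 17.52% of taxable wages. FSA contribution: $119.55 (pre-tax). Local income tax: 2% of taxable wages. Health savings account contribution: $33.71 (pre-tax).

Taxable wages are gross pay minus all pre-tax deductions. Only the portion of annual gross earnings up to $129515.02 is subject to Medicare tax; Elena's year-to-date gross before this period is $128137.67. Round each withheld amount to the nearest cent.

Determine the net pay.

$1859.62

FSA contribution: $119.55
Health savings account contribution: $33.71
Pre-tax total = $119.55 + $33.71 = $153.26
Taxable wages = $2493.02 − $153.26 = $2339.76
Local income tax: $2339.76 × 0.02 = $46.80
Federal income tax: $2339.76 × 0.1752 = $409.93
Medicare tax: only $129515.02 − $128137.67 = $1377.35 of this check is subject → $1377.35 × 0.017 = $23.41
Total deductions = $119.55 + $33.71 + $46.80 + $409.93 + $23.41 = $633.40
Net pay = $2493.02 − $633.40 = $1859.62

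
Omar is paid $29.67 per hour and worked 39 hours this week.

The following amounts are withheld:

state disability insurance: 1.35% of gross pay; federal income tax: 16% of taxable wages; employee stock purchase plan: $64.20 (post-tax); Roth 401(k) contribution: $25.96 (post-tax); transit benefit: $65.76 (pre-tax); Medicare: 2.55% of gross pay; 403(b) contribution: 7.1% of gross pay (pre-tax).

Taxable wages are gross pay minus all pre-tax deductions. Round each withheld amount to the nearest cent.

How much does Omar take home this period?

$712.45

Gross pay: 39 × $29.67 = $1,157.13
403(b) contribution: $1,157.13 × 0.071 = $82.16
Transit benefit: $65.76
Pre-tax total = $82.16 + $65.76 = $147.92
Taxable wages = $1,157.13 − $147.92 = $1,009.21
Federal income tax: $1,009.21 × 0.16 = $161.47
Medicare: $1,157.13 × 0.0255 = $29.51
State disability insurance: $1,157.13 × 0.0135 = $15.62
Employee stock purchase plan: $64.20
Roth 401(k) contribution: $25.96
Total deductions = $82.16 + $65.76 + $161.47 + $29.51 + $15.62 + $64.20 + $25.96 = $444.68
Net pay = $1,157.13 − $444.68 = $712.45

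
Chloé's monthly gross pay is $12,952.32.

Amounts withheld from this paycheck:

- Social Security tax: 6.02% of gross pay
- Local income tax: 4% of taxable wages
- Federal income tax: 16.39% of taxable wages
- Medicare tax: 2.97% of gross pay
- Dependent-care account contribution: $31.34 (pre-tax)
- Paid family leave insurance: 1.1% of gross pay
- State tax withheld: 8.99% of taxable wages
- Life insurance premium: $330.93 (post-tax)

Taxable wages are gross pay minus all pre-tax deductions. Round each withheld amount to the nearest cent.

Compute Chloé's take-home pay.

Dependent-care account contribution: $31.34
Taxable wages = $12,952.32 − $31.34 = $12,920.98
Local income tax: $12,920.98 × 0.04 = $516.84
State tax withheld: $12,920.98 × 0.0899 = $1,161.60
Federal income tax: $12,920.98 × 0.1639 = $2,117.75
Medicare tax: $12,952.32 × 0.0297 = $384.68
Social Security tax: $12,952.32 × 0.0602 = $779.73
Paid family leave insurance: $12,952.32 × 0.011 = $142.48
Life insurance premium: $330.93
Total deductions = $31.34 + $516.84 + $1,161.60 + $2,117.75 + $384.68 + $779.73 + $142.48 + $330.93 = $5,465.35
Net pay = $12,952.32 − $5,465.35 = $7,486.97

$7,486.97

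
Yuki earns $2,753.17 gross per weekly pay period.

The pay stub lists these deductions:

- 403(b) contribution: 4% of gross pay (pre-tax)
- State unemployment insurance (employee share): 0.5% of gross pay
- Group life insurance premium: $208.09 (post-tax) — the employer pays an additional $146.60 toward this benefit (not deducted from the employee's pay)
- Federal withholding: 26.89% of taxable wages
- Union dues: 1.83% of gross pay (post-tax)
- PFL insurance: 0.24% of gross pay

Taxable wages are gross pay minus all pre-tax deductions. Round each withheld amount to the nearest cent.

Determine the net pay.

403(b) contribution: $2,753.17 × 0.04 = $110.13
Taxable wages = $2,753.17 − $110.13 = $2,643.04
Federal withholding: $2,643.04 × 0.2689 = $710.71
State unemployment insurance (employee share): $2,753.17 × 0.005 = $13.77
PFL insurance: $2,753.17 × 0.0024 = $6.61
Union dues: $2,753.17 × 0.0183 = $50.38
Group life insurance premium: $208.09
(Employer's $146.60 toward group life insurance premium is not withheld from the employee.)
Total deductions = $110.13 + $710.71 + $13.77 + $6.61 + $50.38 + $208.09 = $1,099.69
Net pay = $2,753.17 − $1,099.69 = $1,653.48

$1,653.48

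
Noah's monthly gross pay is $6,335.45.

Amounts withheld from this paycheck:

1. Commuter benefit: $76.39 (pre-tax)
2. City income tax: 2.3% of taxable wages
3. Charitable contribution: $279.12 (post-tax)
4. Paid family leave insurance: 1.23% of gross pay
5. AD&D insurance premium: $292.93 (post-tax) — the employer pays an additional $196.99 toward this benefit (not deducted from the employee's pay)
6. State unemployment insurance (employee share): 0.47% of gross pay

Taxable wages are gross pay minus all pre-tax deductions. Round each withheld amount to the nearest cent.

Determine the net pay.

$5,435.34

Commuter benefit: $76.39
Taxable wages = $6,335.45 − $76.39 = $6,259.06
City income tax: $6,259.06 × 0.023 = $143.96
State unemployment insurance (employee share): $6,335.45 × 0.0047 = $29.78
Paid family leave insurance: $6,335.45 × 0.0123 = $77.93
Charitable contribution: $279.12
AD&D insurance premium: $292.93
(Employer's $196.99 toward AD&D insurance premium is not withheld from the employee.)
Total deductions = $76.39 + $143.96 + $29.78 + $77.93 + $279.12 + $292.93 = $900.11
Net pay = $6,335.45 − $900.11 = $5,435.34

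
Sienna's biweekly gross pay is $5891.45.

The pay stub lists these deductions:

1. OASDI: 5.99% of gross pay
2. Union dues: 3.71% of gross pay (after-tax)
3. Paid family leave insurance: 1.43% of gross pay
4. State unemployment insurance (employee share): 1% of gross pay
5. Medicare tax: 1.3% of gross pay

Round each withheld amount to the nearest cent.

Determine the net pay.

$5100.23

Medicare tax: $5891.45 × 0.013 = $76.59
Paid family leave insurance: $5891.45 × 0.0143 = $84.25
State unemployment insurance (employee share): $5891.45 × 0.01 = $58.91
OASDI: $5891.45 × 0.0599 = $352.90
Union dues: $5891.45 × 0.0371 = $218.57
Total deductions = $76.59 + $84.25 + $58.91 + $352.90 + $218.57 = $791.22
Net pay = $5891.45 − $791.22 = $5100.23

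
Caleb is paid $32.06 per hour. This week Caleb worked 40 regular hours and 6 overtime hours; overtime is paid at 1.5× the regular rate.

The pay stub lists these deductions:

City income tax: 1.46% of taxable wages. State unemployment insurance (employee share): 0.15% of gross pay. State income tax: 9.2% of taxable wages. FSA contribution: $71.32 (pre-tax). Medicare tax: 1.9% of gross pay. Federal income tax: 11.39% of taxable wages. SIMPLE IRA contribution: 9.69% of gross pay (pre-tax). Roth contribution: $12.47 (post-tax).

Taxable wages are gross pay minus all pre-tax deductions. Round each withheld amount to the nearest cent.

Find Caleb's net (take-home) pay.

$1,005.62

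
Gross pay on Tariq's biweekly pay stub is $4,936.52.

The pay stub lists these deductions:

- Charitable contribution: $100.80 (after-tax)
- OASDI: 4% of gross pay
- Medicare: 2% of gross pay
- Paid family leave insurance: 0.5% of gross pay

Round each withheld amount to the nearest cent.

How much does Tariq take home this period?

OASDI: $4,936.52 × 0.04 = $197.46
Paid family leave insurance: $4,936.52 × 0.005 = $24.68
Medicare: $4,936.52 × 0.02 = $98.73
Charitable contribution: $100.80
Total deductions = $197.46 + $24.68 + $98.73 + $100.80 = $421.67
Net pay = $4,936.52 − $421.67 = $4,514.85

$4,514.85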